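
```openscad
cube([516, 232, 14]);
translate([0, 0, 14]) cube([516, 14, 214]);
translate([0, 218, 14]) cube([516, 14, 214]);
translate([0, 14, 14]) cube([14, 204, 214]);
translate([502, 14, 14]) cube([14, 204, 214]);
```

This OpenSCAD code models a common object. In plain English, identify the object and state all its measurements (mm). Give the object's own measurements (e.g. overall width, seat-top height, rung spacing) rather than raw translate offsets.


An open-topped rectangular box: outside dimensions 516×232×228 mm, with a uniform wall and base thickness of 14 mm. The base is a full 516×232 slab on the floor; four walls sit on top of the base. The front and back walls (the −y and +y sides) span the full width; the two side walls fit between them.


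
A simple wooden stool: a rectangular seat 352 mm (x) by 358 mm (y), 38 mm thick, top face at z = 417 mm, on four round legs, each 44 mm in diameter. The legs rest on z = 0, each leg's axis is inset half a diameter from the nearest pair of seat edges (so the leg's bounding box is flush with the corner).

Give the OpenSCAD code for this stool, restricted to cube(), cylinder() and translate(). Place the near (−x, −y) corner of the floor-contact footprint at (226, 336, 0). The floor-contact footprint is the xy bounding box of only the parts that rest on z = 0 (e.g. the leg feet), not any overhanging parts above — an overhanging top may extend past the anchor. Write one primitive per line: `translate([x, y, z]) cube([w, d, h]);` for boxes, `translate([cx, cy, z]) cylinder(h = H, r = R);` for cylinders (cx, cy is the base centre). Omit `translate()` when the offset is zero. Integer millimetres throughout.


// leg_h = 417 - 38 = 379
translate([226, 336, 379]) cube([352, 358, 38]);
translate([248, 358, 0]) cylinder(h = 379, r = 22);
translate([556, 358, 0]) cylinder(h = 379, r = 22);
translate([248, 672, 0]) cylinder(h = 379, r = 22);
translate([556, 672, 0]) cylinder(h = 379, r = 22);


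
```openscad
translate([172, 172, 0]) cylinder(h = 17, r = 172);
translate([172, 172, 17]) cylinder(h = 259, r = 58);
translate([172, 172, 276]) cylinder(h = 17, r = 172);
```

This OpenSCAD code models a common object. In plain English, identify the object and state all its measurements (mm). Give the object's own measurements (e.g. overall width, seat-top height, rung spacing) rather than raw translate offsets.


A spool: two coaxial disc flanges of radius 172 mm and thickness 17 mm, joined by a core cylinder of radius 58 mm and height 259 mm. The lower flange rests on z = 0 and the three cylinders share a vertical axis.


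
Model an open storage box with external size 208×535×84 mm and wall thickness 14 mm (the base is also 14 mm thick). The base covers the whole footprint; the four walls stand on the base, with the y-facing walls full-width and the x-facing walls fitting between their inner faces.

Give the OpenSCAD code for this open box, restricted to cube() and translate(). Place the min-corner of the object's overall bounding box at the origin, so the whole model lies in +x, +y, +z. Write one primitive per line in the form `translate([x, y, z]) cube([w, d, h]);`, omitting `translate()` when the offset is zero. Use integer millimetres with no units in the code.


cube([208, 535, 14]);
translate([0, 0, 14]) cube([208, 14, 70]);
translate([0, 521, 14]) cube([208, 14, 70]);
translate([0, 14, 14]) cube([14, 507, 70]);
translate([194, 14, 14]) cube([14, 507, 70]);


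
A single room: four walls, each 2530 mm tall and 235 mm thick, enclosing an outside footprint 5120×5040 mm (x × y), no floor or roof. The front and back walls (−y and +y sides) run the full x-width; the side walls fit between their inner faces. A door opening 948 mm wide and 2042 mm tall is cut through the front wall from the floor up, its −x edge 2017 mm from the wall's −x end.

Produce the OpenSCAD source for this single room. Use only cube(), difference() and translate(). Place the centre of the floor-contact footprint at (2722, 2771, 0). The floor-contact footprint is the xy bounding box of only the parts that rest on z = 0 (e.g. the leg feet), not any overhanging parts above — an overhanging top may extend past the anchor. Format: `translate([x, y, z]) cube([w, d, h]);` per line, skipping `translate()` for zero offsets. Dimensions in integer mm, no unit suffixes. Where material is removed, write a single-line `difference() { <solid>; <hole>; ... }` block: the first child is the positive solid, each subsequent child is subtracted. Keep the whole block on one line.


difference() { translate([162, 251, 0]) cube([5120, 235, 2530]); translate([2179, 251, 0]) cube([948, 235, 2042]); }
translate([162, 5056, 0]) cube([5120, 235, 2530]);
translate([162, 486, 0]) cube([235, 4570, 2530]);
translate([5047, 486, 0]) cube([235, 4570, 2530]);


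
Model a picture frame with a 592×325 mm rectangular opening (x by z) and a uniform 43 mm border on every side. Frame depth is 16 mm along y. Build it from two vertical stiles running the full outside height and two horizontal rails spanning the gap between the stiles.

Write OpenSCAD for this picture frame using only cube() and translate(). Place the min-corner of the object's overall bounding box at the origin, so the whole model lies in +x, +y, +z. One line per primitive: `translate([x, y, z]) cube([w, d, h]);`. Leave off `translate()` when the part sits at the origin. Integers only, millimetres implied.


cube([43, 16, 411]);
translate([635, 0, 0]) cube([43, 16, 411]);
translate([43, 0, 0]) cube([592, 16, 43]);
translate([43, 0, 368]) cube([592, 16, 43]);


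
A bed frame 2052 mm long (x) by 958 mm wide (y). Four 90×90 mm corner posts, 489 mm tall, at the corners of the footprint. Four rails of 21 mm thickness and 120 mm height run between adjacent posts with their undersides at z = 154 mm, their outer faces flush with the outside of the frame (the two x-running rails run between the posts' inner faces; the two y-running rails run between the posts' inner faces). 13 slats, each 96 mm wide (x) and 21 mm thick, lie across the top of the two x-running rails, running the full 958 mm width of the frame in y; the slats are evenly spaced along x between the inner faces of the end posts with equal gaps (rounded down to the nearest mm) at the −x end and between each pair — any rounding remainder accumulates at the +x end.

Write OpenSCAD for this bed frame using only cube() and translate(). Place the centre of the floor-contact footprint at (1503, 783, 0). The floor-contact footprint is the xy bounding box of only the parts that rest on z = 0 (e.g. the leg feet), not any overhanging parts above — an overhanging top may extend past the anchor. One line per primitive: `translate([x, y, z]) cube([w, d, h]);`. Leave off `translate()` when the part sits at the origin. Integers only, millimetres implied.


// slat z = rail_z + rail_h = 154 + 120 = 274
// slat gap = ⌊(1872 − 13·96) / 14⌋ = 44
translate([477, 304, 0]) cube([90, 90, 489]);
translate([477, 1172, 0]) cube([90, 90, 489]);
translate([2439, 304, 0]) cube([90, 90, 489]);
translate([2439, 1172, 0]) cube([90, 90, 489]);
translate([567, 304, 154]) cube([1872, 21, 120]);
translate([567, 1241, 154]) cube([1872, 21, 120]);
translate([477, 394, 154]) cube([21, 778, 120]);
translate([2508, 394, 154]) cube([21, 778, 120]);
translate([611, 304, 274]) cube([96, 958, 21]);
translate([751, 304, 274]) cube([96, 958, 21]);
translate([891, 304, 274]) cube([96, 958, 21]);
translate([1031, 304, 274]) cube([96, 958, 21]);
translate([1171, 304, 274]) cube([96, 958, 21]);
translate([1311, 304, 274]) cube([96, 958, 21]);
translate([1451, 304, 274]) cube([96, 958, 21]);
translate([1591, 304, 274]) cube([96, 958, 21]);
translate([1731, 304, 274]) cube([96, 958, 21]);
translate([1871, 304, 274]) cube([96, 958, 21]);
translate([2011, 304, 274]) cube([96, 958, 21]);
translate([2151, 304, 274]) cube([96, 958, 21]);
translate([2291, 304, 274]) cube([96, 958, 21]);


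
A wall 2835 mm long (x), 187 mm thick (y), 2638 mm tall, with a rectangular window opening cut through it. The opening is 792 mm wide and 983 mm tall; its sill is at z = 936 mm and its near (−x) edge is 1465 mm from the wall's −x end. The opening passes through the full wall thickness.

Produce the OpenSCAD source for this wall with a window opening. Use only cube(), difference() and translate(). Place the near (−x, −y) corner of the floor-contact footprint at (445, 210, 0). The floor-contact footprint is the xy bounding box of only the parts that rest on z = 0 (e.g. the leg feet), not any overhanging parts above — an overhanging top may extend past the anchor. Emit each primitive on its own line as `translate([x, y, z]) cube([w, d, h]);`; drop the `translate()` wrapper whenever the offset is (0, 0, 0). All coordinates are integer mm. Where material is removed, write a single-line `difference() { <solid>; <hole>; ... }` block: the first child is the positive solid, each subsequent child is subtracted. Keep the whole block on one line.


difference() { translate([445, 210, 0]) cube([2835, 187, 2638]); translate([1910, 210, 936]) cube([792, 187, 983]); }


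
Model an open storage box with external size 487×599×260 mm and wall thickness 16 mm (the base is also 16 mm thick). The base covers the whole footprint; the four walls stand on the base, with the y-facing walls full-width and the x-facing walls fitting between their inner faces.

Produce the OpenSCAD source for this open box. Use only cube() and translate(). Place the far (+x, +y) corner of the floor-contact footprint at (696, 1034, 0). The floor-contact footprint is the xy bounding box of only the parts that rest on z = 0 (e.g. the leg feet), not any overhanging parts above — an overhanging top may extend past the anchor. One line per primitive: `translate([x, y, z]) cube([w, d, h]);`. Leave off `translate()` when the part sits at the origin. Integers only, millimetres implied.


translate([209, 435, 0]) cube([487, 599, 16]);
translate([209, 435, 16]) cube([487, 16, 244]);
translate([209, 1018, 16]) cube([487, 16, 244]);
translate([209, 451, 16]) cube([16, 567, 244]);
translate([680, 451, 16]) cube([16, 567, 244]);


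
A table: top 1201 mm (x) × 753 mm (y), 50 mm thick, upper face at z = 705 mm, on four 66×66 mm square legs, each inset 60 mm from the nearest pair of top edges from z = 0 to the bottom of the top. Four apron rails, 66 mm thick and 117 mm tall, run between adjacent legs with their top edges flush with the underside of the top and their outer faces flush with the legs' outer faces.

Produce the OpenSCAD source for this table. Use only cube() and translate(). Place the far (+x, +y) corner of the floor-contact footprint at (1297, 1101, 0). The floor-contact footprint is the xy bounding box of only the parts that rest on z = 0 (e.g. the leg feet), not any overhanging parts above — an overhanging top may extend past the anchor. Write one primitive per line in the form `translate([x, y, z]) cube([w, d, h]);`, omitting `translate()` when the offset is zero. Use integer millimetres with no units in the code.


translate([156, 408, 655]) cube([1201, 753, 50]);
translate([216, 468, 0]) cube([66, 66, 655]);
translate([1231, 468, 0]) cube([66, 66, 655]);
translate([216, 1035, 0]) cube([66, 66, 655]);
translate([1231, 1035, 0]) cube([66, 66, 655]);
translate([282, 468, 538]) cube([949, 66, 117]);
translate([282, 1035, 538]) cube([949, 66, 117]);
translate([216, 534, 538]) cube([66, 501, 117]);
translate([1231, 534, 538]) cube([66, 501, 117]);


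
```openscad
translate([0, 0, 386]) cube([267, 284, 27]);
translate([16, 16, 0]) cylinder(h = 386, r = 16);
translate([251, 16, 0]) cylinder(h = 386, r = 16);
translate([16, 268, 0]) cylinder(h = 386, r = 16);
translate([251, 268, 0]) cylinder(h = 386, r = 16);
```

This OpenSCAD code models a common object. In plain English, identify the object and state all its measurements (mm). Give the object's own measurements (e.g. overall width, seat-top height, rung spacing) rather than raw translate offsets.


A simple wooden stool: a rectangular seat 267 mm (x) by 284 mm (y), 27 mm thick, top face at z = 413 mm, on four round legs, each 32 mm in diameter. The legs rest on z = 0, each leg's axis is inset half a diameter from the nearest pair of seat edges (so the leg's bounding box is flush with the corner).


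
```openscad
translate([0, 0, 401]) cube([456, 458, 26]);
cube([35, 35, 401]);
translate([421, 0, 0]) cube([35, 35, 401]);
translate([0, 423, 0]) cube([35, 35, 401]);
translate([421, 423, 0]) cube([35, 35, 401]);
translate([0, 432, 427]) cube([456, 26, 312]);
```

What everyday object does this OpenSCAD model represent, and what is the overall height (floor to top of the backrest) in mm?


A chair. The overall height is 739 mm.

A slab on four corner posts with a tall panel at the back — a chair. The seat slab sits at z = 401 with thickness 26, and the 312 mm backrest starts at the seat top, so the overall height is 401 + 26 + 312 = 739 mm.


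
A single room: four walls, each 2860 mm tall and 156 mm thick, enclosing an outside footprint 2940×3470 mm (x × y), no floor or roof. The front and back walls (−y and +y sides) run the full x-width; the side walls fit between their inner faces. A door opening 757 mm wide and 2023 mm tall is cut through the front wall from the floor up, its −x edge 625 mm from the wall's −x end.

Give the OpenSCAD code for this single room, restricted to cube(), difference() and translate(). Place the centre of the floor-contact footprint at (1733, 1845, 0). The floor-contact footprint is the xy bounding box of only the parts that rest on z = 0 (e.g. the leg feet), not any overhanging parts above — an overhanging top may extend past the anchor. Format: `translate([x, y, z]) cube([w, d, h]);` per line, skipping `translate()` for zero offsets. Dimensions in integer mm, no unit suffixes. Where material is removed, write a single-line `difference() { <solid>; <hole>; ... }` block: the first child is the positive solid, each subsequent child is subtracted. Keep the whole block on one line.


difference() { translate([263, 110, 0]) cube([2940, 156, 2860]); translate([888, 110, 0]) cube([757, 156, 2023]); }
translate([263, 3424, 0]) cube([2940, 156, 2860]);
translate([263, 266, 0]) cube([156, 3158, 2860]);
translate([3047, 266, 0]) cube([156, 3158, 2860]);


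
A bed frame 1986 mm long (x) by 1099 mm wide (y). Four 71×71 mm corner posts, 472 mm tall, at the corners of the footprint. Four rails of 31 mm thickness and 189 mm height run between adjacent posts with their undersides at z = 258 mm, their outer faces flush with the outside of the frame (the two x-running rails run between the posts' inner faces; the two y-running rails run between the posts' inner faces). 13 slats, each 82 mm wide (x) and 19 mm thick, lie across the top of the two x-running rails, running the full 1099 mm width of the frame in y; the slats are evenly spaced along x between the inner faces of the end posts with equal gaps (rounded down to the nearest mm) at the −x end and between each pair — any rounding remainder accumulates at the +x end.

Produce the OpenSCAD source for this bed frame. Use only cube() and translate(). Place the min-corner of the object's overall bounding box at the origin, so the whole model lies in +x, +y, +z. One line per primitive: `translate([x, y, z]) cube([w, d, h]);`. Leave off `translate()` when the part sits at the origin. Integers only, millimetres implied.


cube([71, 71, 472]);
translate([0, 1028, 0]) cube([71, 71, 472]);
translate([1915, 0, 0]) cube([71, 71, 472]);
translate([1915, 1028, 0]) cube([71, 71, 472]);
translate([71, 0, 258]) cube([1844, 31, 189]);
translate([71, 1068, 258]) cube([1844, 31, 189]);
translate([0, 71, 258]) cube([31, 957, 189]);
translate([1955, 71, 258]) cube([31, 957, 189]);
translate([126, 0, 447]) cube([82, 1099, 19]);
translate([263, 0, 447]) cube([82, 1099, 19]);
translate([400, 0, 447]) cube([82, 1099, 19]);
translate([537, 0, 447]) cube([82, 1099, 19]);
translate([674, 0, 447]) cube([82, 1099, 19]);
translate([811, 0, 447]) cube([82, 1099, 19]);
translate([948, 0, 447]) cube([82, 1099, 19]);
translate([1085, 0, 447]) cube([82, 1099, 19]);
translate([1222, 0, 447]) cube([82, 1099, 19]);
translate([1359, 0, 447]) cube([82, 1099, 19]);
translate([1496, 0, 447]) cube([82, 1099, 19]);
translate([1633, 0, 447]) cube([82, 1099, 19]);
translate([1770, 0, 447]) cube([82, 1099, 19]);


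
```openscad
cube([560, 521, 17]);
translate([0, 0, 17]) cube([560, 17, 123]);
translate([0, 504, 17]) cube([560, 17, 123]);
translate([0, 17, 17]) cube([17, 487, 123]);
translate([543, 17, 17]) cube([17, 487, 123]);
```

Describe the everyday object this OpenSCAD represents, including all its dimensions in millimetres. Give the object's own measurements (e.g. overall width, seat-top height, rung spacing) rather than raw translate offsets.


An open-topped rectangular box: outside dimensions 560×521×140 mm, with a uniform wall and base thickness of 17 mm. The base is a full 560×521 slab on the floor; four walls sit on top of the base. The front and back walls (the −y and +y sides) span the full width; the two side walls fit between them.


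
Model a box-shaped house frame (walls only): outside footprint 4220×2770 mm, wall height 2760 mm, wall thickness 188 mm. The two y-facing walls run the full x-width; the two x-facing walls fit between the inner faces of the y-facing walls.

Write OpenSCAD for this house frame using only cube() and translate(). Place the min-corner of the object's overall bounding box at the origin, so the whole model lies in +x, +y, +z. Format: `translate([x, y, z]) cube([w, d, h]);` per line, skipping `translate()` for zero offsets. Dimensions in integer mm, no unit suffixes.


cube([4220, 188, 2760]);
translate([0, 2582, 0]) cube([4220, 188, 2760]);
translate([0, 188, 0]) cube([188, 2394, 2760]);
translate([4032, 188, 0]) cube([188, 2394, 2760]);


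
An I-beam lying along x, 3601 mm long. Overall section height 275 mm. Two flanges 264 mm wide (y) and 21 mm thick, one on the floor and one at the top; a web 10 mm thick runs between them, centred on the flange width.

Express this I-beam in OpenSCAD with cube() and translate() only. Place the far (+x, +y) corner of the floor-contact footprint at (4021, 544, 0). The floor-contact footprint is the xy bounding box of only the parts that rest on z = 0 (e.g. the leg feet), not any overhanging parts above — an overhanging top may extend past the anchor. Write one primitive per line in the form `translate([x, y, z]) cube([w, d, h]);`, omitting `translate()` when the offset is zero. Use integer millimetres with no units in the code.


translate([420, 280, 0]) cube([3601, 264, 21]);
translate([420, 407, 21]) cube([3601, 10, 233]);
translate([420, 280, 254]) cube([3601, 264, 21]);


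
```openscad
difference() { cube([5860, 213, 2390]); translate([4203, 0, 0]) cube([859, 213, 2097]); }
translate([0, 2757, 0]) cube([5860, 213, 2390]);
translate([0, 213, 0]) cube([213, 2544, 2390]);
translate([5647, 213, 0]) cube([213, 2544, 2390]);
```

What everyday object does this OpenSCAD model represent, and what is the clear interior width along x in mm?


A single room. The interior width is 5434 mm.

Four walls enclosing a rectangle with a door in the front wall — a room. Outside width 5860 minus two 213 mm walls gives 5434 mm.


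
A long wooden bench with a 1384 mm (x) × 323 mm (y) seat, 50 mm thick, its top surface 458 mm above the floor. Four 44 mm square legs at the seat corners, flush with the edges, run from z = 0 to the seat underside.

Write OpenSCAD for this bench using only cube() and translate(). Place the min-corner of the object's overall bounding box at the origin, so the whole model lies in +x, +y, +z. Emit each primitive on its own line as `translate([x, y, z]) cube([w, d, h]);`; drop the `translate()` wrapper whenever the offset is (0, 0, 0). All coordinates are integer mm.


translate([0, 0, 408]) cube([1384, 323, 50]);
cube([44, 44, 408]);
translate([0, 279, 0]) cube([44, 44, 408]);
translate([1340, 0, 0]) cube([44, 44, 408]);
translate([1340, 279, 0]) cube([44, 44, 408]);


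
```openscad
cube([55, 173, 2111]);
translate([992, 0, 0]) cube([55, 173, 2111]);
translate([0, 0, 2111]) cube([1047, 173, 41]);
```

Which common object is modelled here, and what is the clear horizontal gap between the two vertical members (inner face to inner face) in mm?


A door frame. The clear opening width is 937 mm.

Two 2111 mm tall posts with a header on top — a door frame. The left jamb is 55 mm wide at x = 0; the right jamb starts at x = 992. The clear opening is 992 − 55 = 937 mm.


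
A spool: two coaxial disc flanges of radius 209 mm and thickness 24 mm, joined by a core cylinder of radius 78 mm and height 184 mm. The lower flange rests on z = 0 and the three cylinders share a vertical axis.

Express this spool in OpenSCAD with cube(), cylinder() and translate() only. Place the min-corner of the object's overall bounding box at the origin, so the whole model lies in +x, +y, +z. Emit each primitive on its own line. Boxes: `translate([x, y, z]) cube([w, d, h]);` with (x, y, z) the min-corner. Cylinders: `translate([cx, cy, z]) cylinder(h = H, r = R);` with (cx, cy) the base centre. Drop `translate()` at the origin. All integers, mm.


translate([209, 209, 0]) cylinder(h = 24, r = 209);
translate([209, 209, 24]) cylinder(h = 184, r = 78);
translate([209, 209, 208]) cylinder(h = 24, r = 209);


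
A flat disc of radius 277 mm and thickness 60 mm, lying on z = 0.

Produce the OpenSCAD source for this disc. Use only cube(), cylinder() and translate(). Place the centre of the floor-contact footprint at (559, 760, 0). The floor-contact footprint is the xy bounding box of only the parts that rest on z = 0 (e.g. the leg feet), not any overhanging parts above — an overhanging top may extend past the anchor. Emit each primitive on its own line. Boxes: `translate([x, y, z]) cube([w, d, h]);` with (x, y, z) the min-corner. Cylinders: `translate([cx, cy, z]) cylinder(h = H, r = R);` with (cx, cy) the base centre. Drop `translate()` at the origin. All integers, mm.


translate([559, 760, 0]) cylinder(h = 60, r = 277);


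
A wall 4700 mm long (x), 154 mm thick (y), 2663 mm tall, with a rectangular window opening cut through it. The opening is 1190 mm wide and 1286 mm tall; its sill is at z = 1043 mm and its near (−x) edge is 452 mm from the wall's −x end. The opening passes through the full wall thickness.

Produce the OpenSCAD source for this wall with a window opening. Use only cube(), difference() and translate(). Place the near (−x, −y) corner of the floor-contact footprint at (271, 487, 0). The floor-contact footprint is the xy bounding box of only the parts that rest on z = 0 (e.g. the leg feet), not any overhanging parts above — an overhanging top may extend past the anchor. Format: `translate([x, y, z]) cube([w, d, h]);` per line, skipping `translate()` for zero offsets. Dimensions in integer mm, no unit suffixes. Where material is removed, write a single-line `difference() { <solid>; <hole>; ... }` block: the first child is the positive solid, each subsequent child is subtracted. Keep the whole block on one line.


difference() { translate([271, 487, 0]) cube([4700, 154, 2663]); translate([723, 487, 1043]) cube([1190, 154, 1286]); }


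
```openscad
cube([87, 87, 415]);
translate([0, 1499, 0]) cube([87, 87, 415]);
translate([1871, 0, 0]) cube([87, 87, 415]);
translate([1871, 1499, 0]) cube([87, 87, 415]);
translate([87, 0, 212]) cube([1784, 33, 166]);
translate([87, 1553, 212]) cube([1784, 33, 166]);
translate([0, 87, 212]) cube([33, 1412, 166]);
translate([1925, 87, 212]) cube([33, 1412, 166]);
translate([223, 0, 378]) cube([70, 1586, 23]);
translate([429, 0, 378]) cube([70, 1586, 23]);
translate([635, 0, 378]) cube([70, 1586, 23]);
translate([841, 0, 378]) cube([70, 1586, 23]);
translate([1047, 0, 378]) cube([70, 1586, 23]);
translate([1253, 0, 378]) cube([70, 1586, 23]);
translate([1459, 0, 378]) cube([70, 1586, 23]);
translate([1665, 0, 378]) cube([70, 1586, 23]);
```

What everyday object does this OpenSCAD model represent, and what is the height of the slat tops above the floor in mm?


A bed frame. The slat-top height is 401 mm.

Four posts, four rails, and a row of slats — a bed frame. Slats sit on the rails at z = 212 + 166 = 378; with slat thickness 23, the top is 401 mm.


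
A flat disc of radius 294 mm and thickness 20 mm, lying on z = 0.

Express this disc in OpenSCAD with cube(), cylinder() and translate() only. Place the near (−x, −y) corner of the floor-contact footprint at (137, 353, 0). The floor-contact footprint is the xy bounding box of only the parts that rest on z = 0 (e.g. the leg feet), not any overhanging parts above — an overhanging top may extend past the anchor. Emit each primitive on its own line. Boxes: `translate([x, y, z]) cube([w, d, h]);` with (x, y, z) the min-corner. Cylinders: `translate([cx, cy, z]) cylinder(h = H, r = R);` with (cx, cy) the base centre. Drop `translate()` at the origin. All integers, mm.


translate([431, 647, 0]) cylinder(h = 20, r = 294);


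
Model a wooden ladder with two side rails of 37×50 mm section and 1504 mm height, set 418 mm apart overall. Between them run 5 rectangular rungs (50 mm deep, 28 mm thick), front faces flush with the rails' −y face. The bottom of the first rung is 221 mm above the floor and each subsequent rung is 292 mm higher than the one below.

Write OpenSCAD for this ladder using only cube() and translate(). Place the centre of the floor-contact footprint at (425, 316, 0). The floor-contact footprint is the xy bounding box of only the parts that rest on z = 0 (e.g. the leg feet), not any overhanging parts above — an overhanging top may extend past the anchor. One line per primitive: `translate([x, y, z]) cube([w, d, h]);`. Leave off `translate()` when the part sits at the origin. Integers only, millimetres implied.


translate([216, 291, 0]) cube([37, 50, 1504]);
translate([597, 291, 0]) cube([37, 50, 1504]);
translate([253, 291, 221]) cube([344, 50, 28]);
translate([253, 291, 513]) cube([344, 50, 28]);
translate([253, 291, 805]) cube([344, 50, 28]);
translate([253, 291, 1097]) cube([344, 50, 28]);
translate([253, 291, 1389]) cube([344, 50, 28]);


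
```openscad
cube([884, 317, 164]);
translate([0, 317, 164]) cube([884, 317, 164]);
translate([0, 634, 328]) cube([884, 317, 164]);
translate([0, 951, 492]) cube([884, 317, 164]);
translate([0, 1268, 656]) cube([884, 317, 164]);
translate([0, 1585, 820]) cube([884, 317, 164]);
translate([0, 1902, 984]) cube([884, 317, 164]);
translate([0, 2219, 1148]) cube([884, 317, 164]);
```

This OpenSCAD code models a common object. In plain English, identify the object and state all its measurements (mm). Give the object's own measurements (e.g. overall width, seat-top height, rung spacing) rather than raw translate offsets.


A straight staircase of 8 solid steps. Each step is 884 mm wide (x), 317 mm deep (y, the going) and 164 mm tall (the rise). The first step rests on the floor; each subsequent step sits one going further in +y and one rise higher in +z, directly behind and above the previous step with no overlap.


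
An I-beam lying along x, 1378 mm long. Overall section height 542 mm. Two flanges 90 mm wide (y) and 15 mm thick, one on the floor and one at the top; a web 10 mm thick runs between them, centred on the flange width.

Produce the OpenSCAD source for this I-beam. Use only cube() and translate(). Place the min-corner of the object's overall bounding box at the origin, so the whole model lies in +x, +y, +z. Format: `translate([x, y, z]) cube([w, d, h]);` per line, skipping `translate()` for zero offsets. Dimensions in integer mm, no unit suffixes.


cube([1378, 90, 15]);
translate([0, 40, 15]) cube([1378, 10, 512]);
translate([0, 0, 527]) cube([1378, 90, 15]);


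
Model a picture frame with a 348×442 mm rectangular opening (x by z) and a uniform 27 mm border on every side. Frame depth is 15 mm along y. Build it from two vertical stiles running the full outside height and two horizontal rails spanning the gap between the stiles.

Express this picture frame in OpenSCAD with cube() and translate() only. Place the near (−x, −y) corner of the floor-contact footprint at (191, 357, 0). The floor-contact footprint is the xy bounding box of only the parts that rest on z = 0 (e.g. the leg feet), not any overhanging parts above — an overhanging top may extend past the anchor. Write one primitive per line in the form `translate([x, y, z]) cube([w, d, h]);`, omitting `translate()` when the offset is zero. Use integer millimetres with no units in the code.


translate([191, 357, 0]) cube([27, 15, 496]);
translate([566, 357, 0]) cube([27, 15, 496]);
translate([218, 357, 0]) cube([348, 15, 27]);
translate([218, 357, 469]) cube([348, 15, 27]);


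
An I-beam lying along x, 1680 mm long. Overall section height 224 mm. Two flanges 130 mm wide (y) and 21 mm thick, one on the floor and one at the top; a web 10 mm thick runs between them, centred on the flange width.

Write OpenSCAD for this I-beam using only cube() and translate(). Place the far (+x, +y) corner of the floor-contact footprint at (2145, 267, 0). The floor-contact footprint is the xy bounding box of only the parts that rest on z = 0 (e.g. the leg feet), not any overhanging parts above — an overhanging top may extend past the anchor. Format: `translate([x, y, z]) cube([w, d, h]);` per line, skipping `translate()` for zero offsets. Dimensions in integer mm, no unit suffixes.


translate([465, 137, 0]) cube([1680, 130, 21]);
translate([465, 197, 21]) cube([1680, 10, 182]);
translate([465, 137, 203]) cube([1680, 130, 21]);


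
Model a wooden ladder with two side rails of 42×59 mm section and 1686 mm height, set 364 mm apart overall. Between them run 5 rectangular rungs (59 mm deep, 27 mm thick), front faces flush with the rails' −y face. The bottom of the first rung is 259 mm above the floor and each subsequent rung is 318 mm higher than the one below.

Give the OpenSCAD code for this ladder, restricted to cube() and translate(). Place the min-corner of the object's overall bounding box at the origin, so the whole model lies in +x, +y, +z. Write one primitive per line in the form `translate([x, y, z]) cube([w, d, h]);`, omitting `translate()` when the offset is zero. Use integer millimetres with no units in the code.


// rung span = 364 - 2*42 = 280
// rung[k] z = 259 + k*318
cube([42, 59, 1686]);
translate([322, 0, 0]) cube([42, 59, 1686]);
translate([42, 0, 259]) cube([280, 59, 27]);
translate([42, 0, 577]) cube([280, 59, 27]);
translate([42, 0, 895]) cube([280, 59, 27]);
translate([42, 0, 1213]) cube([280, 59, 27]);
translate([42, 0, 1531]) cube([280, 59, 27]);


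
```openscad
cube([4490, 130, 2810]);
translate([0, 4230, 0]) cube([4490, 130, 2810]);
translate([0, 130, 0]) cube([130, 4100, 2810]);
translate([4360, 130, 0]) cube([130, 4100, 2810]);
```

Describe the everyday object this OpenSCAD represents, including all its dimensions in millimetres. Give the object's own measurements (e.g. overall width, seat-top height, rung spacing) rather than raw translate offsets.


The wall frame of a small rectangular building: four walls, each 2810 mm tall and 130 mm thick, enclosing a footprint 4490 mm (x) by 4360 mm (y) outside-to-outside, with no floor or roof. The front and back walls (the −y and +y sides) span the full width; the two side walls fit between them.


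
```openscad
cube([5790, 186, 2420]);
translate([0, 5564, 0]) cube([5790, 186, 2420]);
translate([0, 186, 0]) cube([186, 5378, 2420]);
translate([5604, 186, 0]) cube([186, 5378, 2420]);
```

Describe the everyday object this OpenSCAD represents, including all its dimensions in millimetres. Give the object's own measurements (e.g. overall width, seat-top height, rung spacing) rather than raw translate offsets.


The wall frame of a small rectangular building: four walls, each 2420 mm tall and 186 mm thick, enclosing a footprint 5790 mm (x) by 5750 mm (y) outside-to-outside, with no floor or roof. The front and back walls (the −y and +y sides) span the full width; the two side walls fit between them.


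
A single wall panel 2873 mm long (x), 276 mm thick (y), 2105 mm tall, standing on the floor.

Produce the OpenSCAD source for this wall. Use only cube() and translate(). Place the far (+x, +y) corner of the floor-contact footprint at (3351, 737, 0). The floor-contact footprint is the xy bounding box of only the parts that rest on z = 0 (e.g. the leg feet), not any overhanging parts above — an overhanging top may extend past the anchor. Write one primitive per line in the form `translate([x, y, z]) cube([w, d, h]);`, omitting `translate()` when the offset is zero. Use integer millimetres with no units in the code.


translate([478, 461, 0]) cube([2873, 276, 2105]);


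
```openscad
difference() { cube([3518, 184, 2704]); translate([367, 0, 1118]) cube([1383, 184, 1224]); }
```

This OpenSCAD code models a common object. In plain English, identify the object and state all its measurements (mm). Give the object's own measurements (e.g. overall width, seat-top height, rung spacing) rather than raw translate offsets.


A wall 3518 mm long (x), 184 mm thick (y), 2704 mm tall, with a rectangular window opening cut through it. The opening is 1383 mm wide and 1224 mm tall; its sill is at z = 1118 mm and its near (−x) edge is 367 mm from the wall's −x end. The opening passes through the full wall thickness.


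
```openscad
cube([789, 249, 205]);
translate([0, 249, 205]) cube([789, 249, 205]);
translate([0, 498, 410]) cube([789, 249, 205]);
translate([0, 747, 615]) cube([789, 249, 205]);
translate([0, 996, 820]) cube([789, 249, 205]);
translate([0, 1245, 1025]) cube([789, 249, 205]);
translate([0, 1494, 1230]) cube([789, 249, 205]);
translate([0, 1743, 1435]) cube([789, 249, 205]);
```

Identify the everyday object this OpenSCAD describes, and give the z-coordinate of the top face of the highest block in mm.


A staircase. The total rise is 1640 mm.

8 identical blocks, each offset up and back from the previous — a staircase. Each step is 205 mm tall and there are 8 of them, so the total rise is 8 × 205 = 1640 mm.


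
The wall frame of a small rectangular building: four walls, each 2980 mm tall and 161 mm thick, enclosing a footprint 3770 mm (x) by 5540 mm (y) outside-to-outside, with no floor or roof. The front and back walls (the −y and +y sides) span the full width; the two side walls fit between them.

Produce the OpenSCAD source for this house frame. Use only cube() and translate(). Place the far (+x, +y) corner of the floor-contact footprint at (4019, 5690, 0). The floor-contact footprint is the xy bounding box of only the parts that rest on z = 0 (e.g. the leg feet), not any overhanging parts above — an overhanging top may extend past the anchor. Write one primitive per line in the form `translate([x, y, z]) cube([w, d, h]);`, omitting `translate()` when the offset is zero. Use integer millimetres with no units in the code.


translate([249, 150, 0]) cube([3770, 161, 2980]);
translate([249, 5529, 0]) cube([3770, 161, 2980]);
translate([249, 311, 0]) cube([161, 5218, 2980]);
translate([3858, 311, 0]) cube([161, 5218, 2980]);


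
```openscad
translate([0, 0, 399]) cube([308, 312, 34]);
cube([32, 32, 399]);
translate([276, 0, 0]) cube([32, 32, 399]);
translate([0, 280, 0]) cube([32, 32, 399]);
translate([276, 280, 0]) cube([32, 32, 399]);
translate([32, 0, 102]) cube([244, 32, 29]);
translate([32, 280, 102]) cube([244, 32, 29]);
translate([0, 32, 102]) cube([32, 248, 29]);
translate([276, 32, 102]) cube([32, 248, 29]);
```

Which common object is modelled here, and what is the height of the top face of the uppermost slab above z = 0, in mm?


A stool. The seat height is 433 mm.

A 308×312×34 slab at z = 399 on four corner posts — a stool. The seat top is 399 + 34 = 433 mm.


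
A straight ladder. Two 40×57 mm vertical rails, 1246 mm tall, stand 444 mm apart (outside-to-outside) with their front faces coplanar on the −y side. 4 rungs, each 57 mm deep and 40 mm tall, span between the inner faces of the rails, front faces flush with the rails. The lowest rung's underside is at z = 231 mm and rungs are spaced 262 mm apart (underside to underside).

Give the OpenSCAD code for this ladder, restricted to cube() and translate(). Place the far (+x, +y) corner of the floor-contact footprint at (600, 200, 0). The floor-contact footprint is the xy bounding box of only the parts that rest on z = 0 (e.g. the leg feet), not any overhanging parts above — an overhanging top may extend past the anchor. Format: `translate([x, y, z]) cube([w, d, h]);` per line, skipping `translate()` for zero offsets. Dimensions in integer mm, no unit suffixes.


translate([156, 143, 0]) cube([40, 57, 1246]);
translate([560, 143, 0]) cube([40, 57, 1246]);
translate([196, 143, 231]) cube([364, 57, 40]);
translate([196, 143, 493]) cube([364, 57, 40]);
translate([196, 143, 755]) cube([364, 57, 40]);
translate([196, 143, 1017]) cube([364, 57, 40]);


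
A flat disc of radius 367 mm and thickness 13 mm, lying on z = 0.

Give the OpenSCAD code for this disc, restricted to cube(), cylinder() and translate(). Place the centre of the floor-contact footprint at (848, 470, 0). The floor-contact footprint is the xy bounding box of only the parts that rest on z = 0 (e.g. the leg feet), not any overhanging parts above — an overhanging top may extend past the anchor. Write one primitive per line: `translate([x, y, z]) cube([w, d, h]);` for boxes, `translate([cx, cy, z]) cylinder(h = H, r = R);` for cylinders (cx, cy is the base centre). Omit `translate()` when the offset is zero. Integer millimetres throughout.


translate([848, 470, 0]) cylinder(h = 13, r = 367);


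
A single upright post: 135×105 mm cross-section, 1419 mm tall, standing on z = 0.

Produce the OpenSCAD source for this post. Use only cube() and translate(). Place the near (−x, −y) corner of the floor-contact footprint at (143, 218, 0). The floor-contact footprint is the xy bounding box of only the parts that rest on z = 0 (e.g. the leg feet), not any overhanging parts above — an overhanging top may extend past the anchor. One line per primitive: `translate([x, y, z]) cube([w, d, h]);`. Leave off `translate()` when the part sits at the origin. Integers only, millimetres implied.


translate([143, 218, 0]) cube([135, 105, 1419]);


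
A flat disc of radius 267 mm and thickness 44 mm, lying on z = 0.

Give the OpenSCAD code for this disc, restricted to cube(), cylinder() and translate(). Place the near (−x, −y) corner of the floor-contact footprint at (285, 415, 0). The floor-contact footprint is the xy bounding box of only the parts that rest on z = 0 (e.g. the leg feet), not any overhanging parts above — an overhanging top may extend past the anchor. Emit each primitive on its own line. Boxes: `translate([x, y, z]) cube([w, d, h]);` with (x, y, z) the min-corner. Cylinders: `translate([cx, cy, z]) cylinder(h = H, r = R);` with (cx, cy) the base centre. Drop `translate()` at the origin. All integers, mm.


translate([552, 682, 0]) cylinder(h = 44, r = 267);


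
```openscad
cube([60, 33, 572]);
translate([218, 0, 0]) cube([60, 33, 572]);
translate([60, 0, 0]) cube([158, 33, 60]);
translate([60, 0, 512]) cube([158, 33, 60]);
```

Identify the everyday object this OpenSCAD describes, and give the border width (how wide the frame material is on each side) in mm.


A picture frame. The border width is 60 mm.

Four thin pieces enclosing a rectangular opening — a picture frame. The two full-height stiles are 572 mm tall; the top rail sits at z = 512 and is 60 mm tall, so the border above the opening is 572 − 512 = 60 mm, matching the stile x-width.


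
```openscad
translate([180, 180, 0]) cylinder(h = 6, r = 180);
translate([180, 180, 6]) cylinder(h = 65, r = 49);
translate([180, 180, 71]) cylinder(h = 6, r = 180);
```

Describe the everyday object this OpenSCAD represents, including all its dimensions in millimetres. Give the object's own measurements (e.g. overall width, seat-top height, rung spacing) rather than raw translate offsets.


A spool: two coaxial disc flanges of radius 180 mm and thickness 6 mm, joined by a core cylinder of radius 49 mm and height 65 mm. The lower flange rests on z = 0 and the three cylinders share a vertical axis.
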